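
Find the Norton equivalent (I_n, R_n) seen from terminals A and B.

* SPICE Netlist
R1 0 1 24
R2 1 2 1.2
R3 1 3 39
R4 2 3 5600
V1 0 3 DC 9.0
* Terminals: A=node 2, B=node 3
Find the Thévenin equivalent first; then I_n = V_th/R_th and R_n = R_th.
Step 1 — V_th is the open-circuit voltage V_A - V_B (nothing connected across the terminals).
Nodal analysis, taking node 3 as the 0 V reference.
Source V1 fixes V_0 = 9 V.
KCL at each unknown node (sum of currents leaving = 0; resistances in Ω):
  Node 1: (V_1 - 9)/24 + (V_1 - V_2)/1.2 + (V_1 - 0)/39 = 0
  Node 2: (V_2 - V_1)/1.2 + (V_2 - 0)/5600 = 0
Collecting terms (coefficients in siemens):
  0.9006·V_1 - 0.8333·V_2 = 0.375
  0.8335·V_2 - 0.8333·V_1 = 0
Determinant D = (0.9006)(0.8335) - (-0.8333)(-0.8333) = 0.05625
V_1 = [(0.375)(0.8335) - (-0.8333)(0)]/D = 5.557 V
V_2 = [(0.9006)(0) - (0.375)(-0.8333)]/D = 5.555 V
V_th = V_2 - V_3 = 5.555 - 0 = 5.555 V
Step 2 — R_th: zero the source — replace V1 by a short circuit (node 3 merges into node 0) — and find the resistance seen between A (node 2) and B (node 0).
Reduce the network between node 2 (A) and node 0 (B) by series/parallel combination:
  Rp1 = R1 ‖ R3 (parallel, both between nodes 0 and 1) = 1/(1/24 + 1/39) = 14.86 Ω
  Rs1 = R2 + Rp1 (series, joined only at node 1) = 1.2 + 14.86 = 16.06 Ω
  Rp2 = R4 ‖ Rs1 (parallel, both between nodes 0 and 2) = 1/(1/5600 + 1/16.06) = 16.01 Ω
R_th = 16.01 Ω
I_n = V_th/R_th = 5.555/16.01 = 0.347 A, and R_n = R_th = 16.01 Ω

Final answer: I_n = 0.347 A, R_n = 16.01 Ω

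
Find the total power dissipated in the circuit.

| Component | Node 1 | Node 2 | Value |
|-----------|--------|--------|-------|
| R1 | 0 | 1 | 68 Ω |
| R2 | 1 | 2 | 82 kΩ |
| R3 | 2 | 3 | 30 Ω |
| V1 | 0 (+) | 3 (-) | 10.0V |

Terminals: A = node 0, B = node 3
Nodal analysis, taking node 3 as the 0 V reference.
Source V1 fixes V_0 = 10 V.
KCL at each unknown node (sum of currents leaving = 0; resistances in Ω):
  Node 1: (V_1 - 10)/68 + (V_1 - V_2)/82000 = 0
  Node 2: (V_2 - V_1)/82000 + (V_2 - 0)/30 = 0
Collecting terms (coefficients in siemens):
  0.01472·V_1 - 0.0000122·V_2 = 0.1471
  0.03335·V_2 - 0.0000122·V_1 = 0
Determinant D = (0.01472)(0.03335) - (-0.0000122)(-0.0000122) = 0.0004908
V_1 = [(0.1471)(0.03335) - (-0.0000122)(0)]/D = 9.992 V
V_2 = [(0.01472)(0) - (0.1471)(-0.0000122)]/D = 0.003654 V
Power in each resistor, P = (ΔV)²/R:
  P_R1 = (10 - 9.992)²/68 = 0.000001009 W
  P_R2 = (9.992 - 0.003654)²/82000 = 0.001217 W
  P_R3 = (0.003654 - 0)²/30 = 0.0000004451 W
P_total = P_R1 + P_R2 + P_R3 = 0.001218 W

Final answer: 0.001218 W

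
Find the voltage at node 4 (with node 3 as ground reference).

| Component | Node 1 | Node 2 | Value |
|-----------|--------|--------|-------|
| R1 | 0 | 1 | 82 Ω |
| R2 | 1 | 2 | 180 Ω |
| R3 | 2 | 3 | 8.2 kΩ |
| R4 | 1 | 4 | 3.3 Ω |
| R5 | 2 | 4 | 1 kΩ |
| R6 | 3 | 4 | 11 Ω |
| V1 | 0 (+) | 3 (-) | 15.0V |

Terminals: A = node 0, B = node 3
Nodal analysis, taking node 3 as the 0 V reference.
Source V1 fixes V_0 = 15 V.
KCL at each unknown node (sum of currents leaving = 0; resistances in Ω):
  Node 1: (V_1 - 15)/82 + (V_1 - V_2)/180 + (V_1 - V_4)/3.3 = 0
  Node 2: (V_2 - V_1)/180 + (V_2 - 0)/8200 + (V_2 - V_4)/1000 = 0
  Node 4: (V_4 - V_1)/3.3 + (V_4 - V_2)/1000 + (V_4 - 0)/11 = 0
Collecting terms (coefficients in siemens):
  0.3208·V_1 - 0.005556·V_2 - 0.303·V_4 = 0.1829
  0.006678·V_2 - 0.005556·V_1 - 0.001·V_4 = 0
  0.3949·V_4 - 0.303·V_1 - 0.001·V_2 = 0
Solving these 3 simultaneous equations (Gaussian elimination) gives:
  V_1 = 2.223 V, V_2 = 2.106 V, V_4 = 1.711 V
The requested potential is V_4 = 1.711 V.

Final answer: V_4 = 1.711 V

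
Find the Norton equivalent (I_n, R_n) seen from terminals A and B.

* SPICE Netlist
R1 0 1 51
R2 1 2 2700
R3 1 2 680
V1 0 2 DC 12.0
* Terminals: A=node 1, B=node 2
Find the Thévenin equivalent first; then I_n = V_th/R_th and R_n = R_th.
Step 1 — V_th is the open-circuit voltage V_A - V_B (nothing connected across the terminals).
Nodal analysis, taking node 2 as the 0 V reference.
Source V1 fixes V_0 = 12 V.
KCL at each unknown node (sum of currents leaving = 0; resistances in Ω):
  Node 1: (V_1 - 12)/51 + (V_1 - 0)/2700 + (V_1 - 0)/680 = 0
Collecting terms: 0.02145 × V_1 = 0.2353  =>  V_1 = 10.97 V
V_th = V_1 - V_2 = 10.97 - 0 = 10.97 V
Step 2 — R_th: zero the source — replace V1 by a short circuit (node 2 merges into node 0) — and find the resistance seen between A (node 1) and B (node 0).
Reduce the network between node 1 (A) and node 0 (B) by series/parallel combination:
  Rp1 = R1 ‖ R2 ‖ R3 (parallel, all between nodes 0 and 1) = 1/(1/51 + 1/2700 + 1/680) = 46.62 Ω
R_th = 46.62 Ω
I_n = V_th/R_th = 10.97/46.62 = 0.2353 A, and R_n = R_th = 46.62 Ω

Final answer: I_n = 0.2353 A, R_n = 46.62 Ω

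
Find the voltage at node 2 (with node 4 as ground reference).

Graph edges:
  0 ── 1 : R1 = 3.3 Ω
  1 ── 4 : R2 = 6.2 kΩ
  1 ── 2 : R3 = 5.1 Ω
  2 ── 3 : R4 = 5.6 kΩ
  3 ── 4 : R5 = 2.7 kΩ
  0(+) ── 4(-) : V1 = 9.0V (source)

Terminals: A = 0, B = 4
Nodal analysis, taking node 4 as the 0 V reference.
Source V1 fixes V_0 = 9 V.
KCL at each unknown node (sum of currents leaving = 0; resistances in Ω):
  Node 1: (V_1 - 9)/3.3 + (V_1 - 0)/6200 + (V_1 - V_2)/5.1 = 0
  Node 2: (V_2 - V_1)/5.1 + (V_2 - V_3)/5600 = 0
  Node 3: (V_3 - V_2)/5600 + (V_3 - 0)/2700 = 0
Collecting terms (coefficients in siemens):
  0.4993·V_1 - 0.1961·V_2 = 2.727
  0.1963·V_2 - 0.1961·V_1 - 0.0001786·V_3 = 0
  0.0005489·V_3 - 0.0001786·V_2 = 0
Solving these 3 simultaneous equations (Gaussian elimination) gives:
  V_1 = 8.992 V, V_2 = 8.986 V, V_3 = 2.923 V
The requested potential is V_2 = 8.986 V.

Final answer: V_2 = 8.986 V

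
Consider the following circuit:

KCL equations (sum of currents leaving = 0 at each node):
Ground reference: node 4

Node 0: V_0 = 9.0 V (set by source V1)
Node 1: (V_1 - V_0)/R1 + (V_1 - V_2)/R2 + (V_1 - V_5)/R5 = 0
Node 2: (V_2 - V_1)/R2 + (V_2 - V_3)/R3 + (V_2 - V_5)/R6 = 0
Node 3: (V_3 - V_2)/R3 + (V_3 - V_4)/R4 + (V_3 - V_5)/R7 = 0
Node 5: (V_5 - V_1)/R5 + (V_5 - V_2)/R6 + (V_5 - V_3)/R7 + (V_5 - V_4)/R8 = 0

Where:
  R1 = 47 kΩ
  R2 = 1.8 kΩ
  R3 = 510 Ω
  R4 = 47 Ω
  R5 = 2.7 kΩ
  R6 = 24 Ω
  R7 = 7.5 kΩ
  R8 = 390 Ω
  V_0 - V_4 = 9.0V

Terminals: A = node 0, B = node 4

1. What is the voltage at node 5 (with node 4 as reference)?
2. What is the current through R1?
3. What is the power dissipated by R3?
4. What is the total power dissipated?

Nodal analysis, taking node 4 as the 0 V reference.
Source V1 fixes V_0 = 9 V.
KCL at each unknown node (sum of currents leaving = 0; resistances in Ω):
  Node 1: (V_1 - 9)/47000 + (V_1 - V_2)/1800 + (V_1 - V_5)/2700 = 0
  Node 2: (V_2 - V_1)/1800 + (V_2 - V_3)/510 + (V_2 - V_5)/24 = 0
  Node 3: (V_3 - V_2)/510 + (V_3 - 0)/47 + (V_3 - V_5)/7500 = 0
  Node 5: (V_5 - V_1)/2700 + (V_5 - V_2)/24 + (V_5 - V_3)/7500 + (V_5 - 0)/390 = 0
Collecting terms (coefficients in siemens):
  0.0009472·V_1 - 0.0005556·V_2 - 0.0003704·V_5 = 0.0001915
  0.04418·V_2 - 0.0005556·V_1 - 0.001961·V_3 - 0.04167·V_5 = 0
  0.02337·V_3 - 0.001961·V_2 - 0.0001333·V_5 = 0
  0.04473·V_5 - 0.0003704·V_1 - 0.04167·V_2 - 0.0001333·V_3 = 0
Solving these 4 simultaneous equations (Gaussian elimination) gives:
  V_1 = 0.2431 V, V_2 = 0.0422 V, V_3 = 0.003776 V, V_5 = 0.04133 V
Part 1:
  Read off the nodal solution: V_5 = 0.04133 V
Part 2:
  I_R1 = (V_0 - V_1)/R1 = (9 - 0.2431)/47000 = 0.0001863 A
  Magnitude: I_R1 = 0.0001863 A
Part 3:
  I_R3 = (V_2 - V_3)/R3 = (0.0422 - 0.003776)/510 = 0.00007534 A
  P_R3 = I_R3² × R3 = (0.00007534)² × 510 = 0.000002895 W
Part 4:
  Power in each resistor, P = (ΔV)²/R:
    P_R1 = (9 - 0.2431)²/47000 = 0.001632 W
    P_R2 = (0.2431 - 0.0422)²/1800 = 0.00002242 W
    P_R3 = (0.0422 - 0.003776)²/510 = 0.000002895 W
    P_R4 = (0.003776 - 0)²/47 = 0.0000003034 W
    P_R5 = (0.2431 - 0.04133)²/2700 = 0.00001507 W
    P_R6 = (0.0422 - 0.04133)²/24 = 0.00000003155 W
    P_R7 = (0.003776 - 0.04133)²/7500 = 0.000000188 W
    P_R8 = (0 - 0.04133)²/390 = 0.00000438 W
  P_total = P_R1 + P_R2 + P_R3 + P_R4 + P_R5 + P_R6 + P_R7 + P_R8 = 0.001677 W

Final answers:
1. V_5 = 0.04133 V
2. I_R1 = 0.0001863 A
3. P_R3 = 2.895e-06 W
4. P_total = 0.001677 W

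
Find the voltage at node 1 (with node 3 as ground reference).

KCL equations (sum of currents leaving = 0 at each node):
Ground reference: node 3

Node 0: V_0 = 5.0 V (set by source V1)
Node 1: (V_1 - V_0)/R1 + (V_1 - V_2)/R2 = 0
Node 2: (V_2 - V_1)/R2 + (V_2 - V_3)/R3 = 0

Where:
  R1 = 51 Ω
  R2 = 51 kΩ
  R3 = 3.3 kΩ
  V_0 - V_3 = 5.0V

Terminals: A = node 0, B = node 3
Nodal analysis, taking node 3 as the 0 V reference.
Source V1 fixes V_0 = 5 V.
KCL at each unknown node (sum of currents leaving = 0; resistances in Ω):
  Node 1: (V_1 - 5)/51 + (V_1 - V_2)/51000 = 0
  Node 2: (V_2 - V_1)/51000 + (V_2 - 0)/3300 = 0
Collecting terms (coefficients in siemens):
  0.01963·V_1 - 0.00001961·V_2 = 0.09804
  0.0003226·V_2 - 0.00001961·V_1 = 0
Determinant D = (0.01963)(0.0003226) - (-0.00001961)(-0.00001961) = 0.000006332
V_1 = [(0.09804)(0.0003226) - (-0.00001961)(0)]/D = 4.995 V
V_2 = [(0.01963)(0) - (0.09804)(-0.00001961)]/D = 0.3036 V
The requested potential is V_1 = 4.995 V.

Final answer: V_1 = 4.995 V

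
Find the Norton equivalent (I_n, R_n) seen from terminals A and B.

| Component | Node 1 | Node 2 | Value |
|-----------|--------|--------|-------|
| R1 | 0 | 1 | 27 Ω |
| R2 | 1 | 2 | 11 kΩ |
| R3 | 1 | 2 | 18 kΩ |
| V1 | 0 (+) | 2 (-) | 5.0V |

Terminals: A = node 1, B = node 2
Find the Thévenin equivalent first; then I_n = V_th/R_th and R_n = R_th.
Step 1 — V_th is the open-circuit voltage V_A - V_B (nothing connected across the terminals).
Nodal analysis, taking node 2 as the 0 V reference.
Source V1 fixes V_0 = 5 V.
KCL at each unknown node (sum of currents leaving = 0; resistances in Ω):
  Node 1: (V_1 - 5)/27 + (V_1 - 0)/11000 + (V_1 - 0)/18000 = 0
Collecting terms: 0.03718 × V_1 = 0.1852  =>  V_1 = 4.98 V
V_th = V_1 - V_2 = 4.98 - 0 = 4.98 V
Step 2 — R_th: zero the source — replace V1 by a short circuit (node 2 merges into node 0) — and find the resistance seen between A (node 1) and B (node 0).
Reduce the network between node 1 (A) and node 0 (B) by series/parallel combination:
  Rp1 = R1 ‖ R2 ‖ R3 (parallel, all between nodes 0 and 1) = 1/(1/27 + 1/11000 + 1/18000) = 26.89 Ω
R_th = 26.89 Ω
I_n = V_th/R_th = 4.98/26.89 = 0.1852 A, and R_n = R_th = 26.89 Ω

Final answer: I_n = 0.1852 A, R_n = 26.89 Ω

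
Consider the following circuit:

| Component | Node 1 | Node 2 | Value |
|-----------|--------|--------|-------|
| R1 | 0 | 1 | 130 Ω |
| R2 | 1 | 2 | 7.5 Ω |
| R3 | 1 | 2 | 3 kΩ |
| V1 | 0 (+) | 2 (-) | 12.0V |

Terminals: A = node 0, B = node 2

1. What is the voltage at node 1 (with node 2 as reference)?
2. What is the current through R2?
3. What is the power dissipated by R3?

Nodal analysis, taking node 2 as the 0 V reference.
Source V1 fixes V_0 = 12 V.
KCL at each unknown node (sum of currents leaving = 0; resistances in Ω):
  Node 1: (V_1 - 12)/130 + (V_1 - 0)/7.5 + (V_1 - 0)/3000 = 0
Collecting terms: 0.1414 × V_1 = 0.09231  =>  V_1 = 0.653 V
Part 1:
  Read off the nodal solution: V_1 = 0.653 V
Part 2:
  I_R2 = (V_1 - V_2)/R2 = (0.653 - 0)/7.5 = 0.08707 A
  Magnitude: I_R2 = 0.08707 A
Part 3:
  I_R3 = (V_1 - V_2)/R3 = (0.653 - 0)/3000 = 0.0002177 A
  P_R3 = I_R3² × R3 = (0.0002177)² × 3000 = 0.0001421 W

Final answers:
1. V_1 = 0.653 V
2. I_R2 = 0.08707 A
3. P_R3 = 0.0001421 W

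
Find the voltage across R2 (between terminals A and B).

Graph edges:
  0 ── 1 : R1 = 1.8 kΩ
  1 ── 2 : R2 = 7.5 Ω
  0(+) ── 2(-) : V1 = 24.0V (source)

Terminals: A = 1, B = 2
R1 and R2 are in series across V1 (node 0 → node 1 → node 2), and the output A–B is taken across R2, so this is a voltage divider.
Series current: I = V1/(R1 + R2) = 24/(1800 + 7.5) = 24/1808 = 0.01328 A
V_R2 = I × R2 = V1 × R2/(R1 + R2) = 24 × 7.5/1808 = 0.09959 V

Final answer: 0.09959 V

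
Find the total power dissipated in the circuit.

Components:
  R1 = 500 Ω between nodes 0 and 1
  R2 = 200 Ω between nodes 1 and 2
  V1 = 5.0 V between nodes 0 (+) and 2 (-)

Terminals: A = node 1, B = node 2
Nodal analysis, taking node 2 as the 0 V reference.
Source V1 fixes V_0 = 5 V.
KCL at each unknown node (sum of currents leaving = 0; resistances in Ω):
  Node 1: (V_1 - 5)/500 + (V_1 - 0)/200 = 0
Collecting terms: 0.007 × V_1 = 0.01  =>  V_1 = 1.429 V
Power in each resistor, P = (ΔV)²/R:
  P_R1 = (5 - 1.429)²/500 = 0.02551 W
  P_R2 = (1.429 - 0)²/200 = 0.0102 W
P_total = P_R1 + P_R2 = 0.03571 W

Final answer: 0.03571 W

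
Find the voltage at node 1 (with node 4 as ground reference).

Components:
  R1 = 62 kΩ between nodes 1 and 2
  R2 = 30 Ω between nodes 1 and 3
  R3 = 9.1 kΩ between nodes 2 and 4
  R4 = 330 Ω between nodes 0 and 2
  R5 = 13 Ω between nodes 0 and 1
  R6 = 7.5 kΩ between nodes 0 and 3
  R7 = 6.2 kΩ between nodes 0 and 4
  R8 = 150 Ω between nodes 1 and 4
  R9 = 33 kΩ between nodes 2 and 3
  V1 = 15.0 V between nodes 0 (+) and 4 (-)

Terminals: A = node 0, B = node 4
Nodal analysis, taking node 4 as the 0 V reference.
Source V1 fixes V_0 = 15 V.
KCL at each unknown node (sum of currents leaving = 0; resistances in Ω):
  Node 1: (V_1 - V_2)/62000 + (V_1 - V_3)/30 + (V_1 - 15)/13 + (V_1 - 0)/150 = 0
  Node 2: (V_2 - V_1)/62000 + (V_2 - 0)/9100 + (V_2 - 15)/330 + (V_2 - V_3)/33000 = 0
  Node 3: (V_3 - V_1)/30 + (V_3 - 15)/7500 + (V_3 - V_2)/33000 = 0
Collecting terms (coefficients in siemens):
  0.1169·V_1 - 0.00001613·V_2 - 0.03333·V_3 = 1.154
  0.003187·V_2 - 0.00001613·V_1 - 0.0000303·V_3 = 0.04545
  0.0335·V_3 - 0.03333·V_1 - 0.0000303·V_2 = 0.002
Solving these 3 simultaneous equations (Gaussian elimination) gives:
  V_1 = 13.81 V, V_2 = 14.47 V, V_3 = 13.81 V
The requested potential is V_1 = 13.81 V.

Final answer: V_1 = 13.81 V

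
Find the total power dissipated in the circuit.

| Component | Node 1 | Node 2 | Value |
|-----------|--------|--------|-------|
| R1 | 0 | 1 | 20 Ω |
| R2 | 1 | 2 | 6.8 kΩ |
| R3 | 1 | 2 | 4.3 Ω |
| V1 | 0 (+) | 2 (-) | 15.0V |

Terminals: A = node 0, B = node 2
Nodal analysis, taking node 2 as the 0 V reference.
Source V1 fixes V_0 = 15 V.
KCL at each unknown node (sum of currents leaving = 0; resistances in Ω):
  Node 1: (V_1 - 15)/20 + (V_1 - 0)/6800 + (V_1 - 0)/4.3 = 0
Collecting terms: 0.2827 × V_1 = 0.75  =>  V_1 = 2.653 V
Power in each resistor, P = (ΔV)²/R:
  P_R1 = (15 - 2.653)²/20 = 7.622 W
  P_R2 = (2.653 - 0)²/6800 = 0.001035 W
  P_R3 = (2.653 - 0)²/4.3 = 1.637 W
P_total = P_R1 + P_R2 + P_R3 = 9.26 W

Final answer: 9.26 W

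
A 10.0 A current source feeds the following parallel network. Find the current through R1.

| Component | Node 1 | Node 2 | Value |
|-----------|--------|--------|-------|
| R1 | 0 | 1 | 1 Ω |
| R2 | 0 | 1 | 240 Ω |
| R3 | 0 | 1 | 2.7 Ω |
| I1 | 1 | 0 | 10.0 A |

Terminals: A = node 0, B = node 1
All resistors sit directly between nodes 0 and 1, so they are in parallel and share one voltage V; the full source current 10 A splits among them.
1/R_par = 1/1 + 1/240 + 1/2.7 = 1.375 S  =>  R_par = 0.7275 Ω
V = I × R_par = 10 × 0.7275 = 7.275 V
I_R1 = V/R1 = 7.275/1 = 7.275 A

Final answer: 7.275 A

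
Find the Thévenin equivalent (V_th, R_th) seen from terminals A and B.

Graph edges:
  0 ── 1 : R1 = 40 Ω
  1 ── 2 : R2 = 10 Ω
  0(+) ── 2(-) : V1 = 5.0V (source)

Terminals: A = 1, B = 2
Step 1 — V_th is the open-circuit voltage V_A - V_B (nothing connected across the terminals).
Nodal analysis, taking node 2 as the 0 V reference.
Source V1 fixes V_0 = 5 V.
KCL at each unknown node (sum of currents leaving = 0; resistances in Ω):
  Node 1: (V_1 - 5)/40 + (V_1 - 0)/10 = 0
Collecting terms: 0.125 × V_1 = 0.125  =>  V_1 = 1 V
V_th = V_1 - V_2 = 1 - 0 = 1 V
Step 2 — R_th: zero the source — replace V1 by a short circuit (node 2 merges into node 0) — and find the resistance seen between A (node 1) and B (node 0).
Reduce the network between node 1 (A) and node 0 (B) by series/parallel combination:
  Rp1 = R1 ‖ R2 (parallel, both between nodes 0 and 1) = 1/(1/40 + 1/10) = 8 Ω
R_th = 8 Ω

Final answer: V_th = 1 V, R_th = 8 Ω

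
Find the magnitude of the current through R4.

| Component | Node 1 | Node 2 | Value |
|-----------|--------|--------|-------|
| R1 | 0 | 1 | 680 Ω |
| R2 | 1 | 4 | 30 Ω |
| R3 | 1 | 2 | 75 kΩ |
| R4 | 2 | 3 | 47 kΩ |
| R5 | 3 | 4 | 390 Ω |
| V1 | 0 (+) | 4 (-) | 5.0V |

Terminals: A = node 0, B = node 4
Nodal analysis, taking node 4 as the 0 V reference.
Source V1 fixes V_0 = 5 V.
KCL at each unknown node (sum of currents leaving = 0; resistances in Ω):
  Node 1: (V_1 - 5)/680 + (V_1 - 0)/30 + (V_1 - V_2)/75000 = 0
  Node 2: (V_2 - V_1)/75000 + (V_2 - V_3)/47000 = 0
  Node 3: (V_3 - V_2)/47000 + (V_3 - 0)/390 = 0
Collecting terms (coefficients in siemens):
  0.03482·V_1 - 0.00001333·V_2 = 0.007353
  0.00003461·V_2 - 0.00001333·V_1 - 0.00002128·V_3 = 0
  0.002585·V_3 - 0.00002128·V_2 = 0
Solving these 3 simultaneous equations (Gaussian elimination) gives:
  V_1 = 0.2112 V, V_2 = 0.08178 V, V_3 = 0.0006731 V
I_R4 = (V_2 - V_3)/R4 = (0.08178 - 0.0006731)/47000 = 0.000001726 A
|I_R4| = 0.000001726 A

Final answer: |I_R4| = 1.726e-06 A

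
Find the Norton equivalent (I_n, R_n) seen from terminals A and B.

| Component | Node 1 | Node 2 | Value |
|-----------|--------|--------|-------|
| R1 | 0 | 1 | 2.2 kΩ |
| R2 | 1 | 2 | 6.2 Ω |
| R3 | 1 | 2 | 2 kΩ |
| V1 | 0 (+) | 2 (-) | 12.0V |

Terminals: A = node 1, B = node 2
Find the Thévenin equivalent first; then I_n = V_th/R_th and R_n = R_th.
Step 1 — V_th is the open-circuit voltage V_A - V_B (nothing connected across the terminals).
Nodal analysis, taking node 2 as the 0 V reference.
Source V1 fixes V_0 = 12 V.
KCL at each unknown node (sum of currents leaving = 0; resistances in Ω):
  Node 1: (V_1 - 12)/2200 + (V_1 - 0)/6.2 + (V_1 - 0)/2000 = 0
Collecting terms: 0.1622 × V_1 = 0.005455  =>  V_1 = 0.03362 V
V_th = V_1 - V_2 = 0.03362 - 0 = 0.03362 V
Step 2 — R_th: zero the source — replace V1 by a short circuit (node 2 merges into node 0) — and find the resistance seen between A (node 1) and B (node 0).
Reduce the network between node 1 (A) and node 0 (B) by series/parallel combination:
  Rp1 = R1 ‖ R2 ‖ R3 (parallel, all between nodes 0 and 1) = 1/(1/2200 + 1/6.2 + 1/2000) = 6.164 Ω
R_th = 6.164 Ω
I_n = V_th/R_th = 0.03362/6.164 = 0.005455 A, and R_n = R_th = 6.164 Ω

Final answer: I_n = 0.005455 A, R_n = 6.164 Ω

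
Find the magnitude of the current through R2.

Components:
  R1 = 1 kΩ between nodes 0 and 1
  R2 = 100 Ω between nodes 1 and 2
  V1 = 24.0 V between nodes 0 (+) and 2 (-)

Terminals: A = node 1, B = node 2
Nodal analysis, taking node 2 as the 0 V reference.
Source V1 fixes V_0 = 24 V.
KCL at each unknown node (sum of currents leaving = 0; resistances in Ω):
  Node 1: (V_1 - 24)/1000 + (V_1 - 0)/100 = 0
Collecting terms: 0.011 × V_1 = 0.024  =>  V_1 = 2.182 V
I_R2 = (V_1 - V_2)/R2 = (2.182 - 0)/100 = 0.02182 A
|I_R2| = 0.02182 A

Final answer: |I_R2| = 0.02182 A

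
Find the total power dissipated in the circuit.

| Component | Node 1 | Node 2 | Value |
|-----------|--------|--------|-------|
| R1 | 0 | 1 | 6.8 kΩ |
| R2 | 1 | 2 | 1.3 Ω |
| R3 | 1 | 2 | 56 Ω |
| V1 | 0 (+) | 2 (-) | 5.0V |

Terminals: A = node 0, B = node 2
Nodal analysis, taking node 2 as the 0 V reference.
Source V1 fixes V_0 = 5 V.
KCL at each unknown node (sum of currents leaving = 0; resistances in Ω):
  Node 1: (V_1 - 5)/6800 + (V_1 - 0)/1.3 + (V_1 - 0)/56 = 0
Collecting terms: 0.7872 × V_1 = 0.0007353  =>  V_1 = 0.000934 V
Power in each resistor, P = (ΔV)²/R:
  P_R1 = (5 - 0.000934)²/6800 = 0.003675 W
  P_R2 = (0.000934 - 0)²/1.3 = 0.0000006711 W
  P_R3 = (0.000934 - 0)²/56 = 0.00000001558 W
P_total = P_R1 + P_R2 + P_R3 = 0.003676 W

Final answer: 0.003676 W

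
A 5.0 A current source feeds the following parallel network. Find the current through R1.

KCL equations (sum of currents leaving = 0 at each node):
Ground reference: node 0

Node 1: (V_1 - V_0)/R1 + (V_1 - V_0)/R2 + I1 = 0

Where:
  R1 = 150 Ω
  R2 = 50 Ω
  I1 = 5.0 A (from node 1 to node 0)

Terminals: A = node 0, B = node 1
All resistors sit directly between nodes 0 and 1, so they are in parallel and share one voltage V; the full source current 5 A splits among them.
1/R_par = 1/150 + 1/50 = 0.02667 S  =>  R_par = 37.5 Ω
V = I × R_par = 5 × 37.5 = 187.5 V
I_R1 = V/R1 = 187.5/150 = 1.25 A

Final answer: 1.25 A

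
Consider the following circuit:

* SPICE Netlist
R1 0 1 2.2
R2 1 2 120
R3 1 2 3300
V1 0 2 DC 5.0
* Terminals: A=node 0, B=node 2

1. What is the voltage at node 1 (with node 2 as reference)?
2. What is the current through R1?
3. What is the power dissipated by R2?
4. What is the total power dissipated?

Nodal analysis, taking node 2 as the 0 V reference.
Source V1 fixes V_0 = 5 V.
KCL at each unknown node (sum of currents leaving = 0; resistances in Ω):
  Node 1: (V_1 - 5)/2.2 + (V_1 - 0)/120 + (V_1 - 0)/3300 = 0
Collecting terms: 0.4632 × V_1 = 2.273  =>  V_1 = 4.907 V
Part 1:
  Read off the nodal solution: V_1 = 4.907 V
Part 2:
  I_R1 = (V_0 - V_1)/R1 = (5 - 4.907)/2.2 = 0.04238 A
  Magnitude: I_R1 = 0.04238 A
Part 3:
  I_R2 = (V_1 - V_2)/R2 = (4.907 - 0)/120 = 0.04089 A
  P_R2 = I_R2² × R2 = (0.04089)² × 120 = 0.2006 W
Part 4:
  Power in each resistor, P = (ΔV)²/R:
    P_R1 = (5 - 4.907)²/2.2 = 0.003951 W
    P_R2 = (4.907 - 0)²/120 = 0.2006 W
    P_R3 = (4.907 - 0)²/3300 = 0.007296 W
  P_total = P_R1 + P_R2 + P_R3 = 0.2119 W

Final answers:
1. V_1 = 4.907 V
2. I_R1 = 0.04238 A
3. P_R2 = 0.2006 W
4. P_total = 0.2119 W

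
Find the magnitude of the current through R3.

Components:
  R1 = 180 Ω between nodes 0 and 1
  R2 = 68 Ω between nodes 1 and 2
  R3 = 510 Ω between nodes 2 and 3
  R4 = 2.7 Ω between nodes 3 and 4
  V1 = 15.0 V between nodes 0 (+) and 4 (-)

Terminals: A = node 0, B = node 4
Nodal analysis, taking node 4 as the 0 V reference.
Source V1 fixes V_0 = 15 V.
KCL at each unknown node (sum of currents leaving = 0; resistances in Ω):
  Node 1: (V_1 - 15)/180 + (V_1 - V_2)/68 = 0
  Node 2: (V_2 - V_1)/68 + (V_2 - V_3)/510 = 0
  Node 3: (V_3 - V_2)/510 + (V_3 - 0)/2.7 = 0
Collecting terms (coefficients in siemens):
  0.02026·V_1 - 0.01471·V_2 = 0.08333
  0.01667·V_2 - 0.01471·V_1 - 0.001961·V_3 = 0
  0.3723·V_3 - 0.001961·V_2 = 0
Solving these 3 simultaneous equations (Gaussian elimination) gives:
  V_1 = 11.45 V, V_2 = 10.11 V, V_3 = 0.05324 V
I_R3 = (V_2 - V_3)/R3 = (10.11 - 0.05324)/510 = 0.01972 A
|I_R3| = 0.01972 A

Final answer: |I_R3| = 0.01972 A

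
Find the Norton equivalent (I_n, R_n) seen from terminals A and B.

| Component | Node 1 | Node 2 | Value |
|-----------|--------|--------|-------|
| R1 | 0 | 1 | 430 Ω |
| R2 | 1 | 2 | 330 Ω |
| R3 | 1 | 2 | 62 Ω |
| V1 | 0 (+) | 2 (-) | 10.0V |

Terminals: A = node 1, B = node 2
Find the Thévenin equivalent first; then I_n = V_th/R_th and R_n = R_th.
Step 1 — V_th is the open-circuit voltage V_A - V_B (nothing connected across the terminals).
Nodal analysis, taking node 2 as the 0 V reference.
Source V1 fixes V_0 = 10 V.
KCL at each unknown node (sum of currents leaving = 0; resistances in Ω):
  Node 1: (V_1 - 10)/430 + (V_1 - 0)/330 + (V_1 - 0)/62 = 0
Collecting terms: 0.02148 × V_1 = 0.02326  =>  V_1 = 1.082 V
V_th = V_1 - V_2 = 1.082 - 0 = 1.082 V
Step 2 — R_th: zero the source — replace V1 by a short circuit (node 2 merges into node 0) — and find the resistance seen between A (node 1) and B (node 0).
Reduce the network between node 1 (A) and node 0 (B) by series/parallel combination:
  Rp1 = R1 ‖ R2 ‖ R3 (parallel, all between nodes 0 and 1) = 1/(1/430 + 1/330 + 1/62) = 46.54 Ω
R_th = 46.54 Ω
I_n = V_th/R_th = 1.082/46.54 = 0.02326 A, and R_n = R_th = 46.54 Ω

Final answer: I_n = 0.02326 A, R_n = 46.54 Ω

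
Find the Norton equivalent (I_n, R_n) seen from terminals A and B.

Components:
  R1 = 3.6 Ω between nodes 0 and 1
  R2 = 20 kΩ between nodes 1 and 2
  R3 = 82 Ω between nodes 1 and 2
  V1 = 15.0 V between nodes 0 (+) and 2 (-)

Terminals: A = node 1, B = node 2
Find the Thévenin equivalent first; then I_n = V_th/R_th and R_n = R_th.
Step 1 — V_th is the open-circuit voltage V_A - V_B (nothing connected across the terminals).
Nodal analysis, taking node 2 as the 0 V reference.
Source V1 fixes V_0 = 15 V.
KCL at each unknown node (sum of currents leaving = 0; resistances in Ω):
  Node 1: (V_1 - 15)/3.6 + (V_1 - 0)/20000 + (V_1 - 0)/82 = 0
Collecting terms: 0.29 × V_1 = 4.167  =>  V_1 = 14.37 V
V_th = V_1 - V_2 = 14.37 - 0 = 14.37 V
Step 2 — R_th: zero the source — replace V1 by a short circuit (node 2 merges into node 0) — and find the resistance seen between A (node 1) and B (node 0).
Reduce the network between node 1 (A) and node 0 (B) by series/parallel combination:
  Rp1 = R1 ‖ R2 ‖ R3 (parallel, all between nodes 0 and 1) = 1/(1/3.6 + 1/20000 + 1/82) = 3.448 Ω
R_th = 3.448 Ω
I_n = V_th/R_th = 14.37/3.448 = 4.167 A, and R_n = R_th = 3.448 Ω

Final answer: I_n = 4.167 A, R_n = 3.448 Ω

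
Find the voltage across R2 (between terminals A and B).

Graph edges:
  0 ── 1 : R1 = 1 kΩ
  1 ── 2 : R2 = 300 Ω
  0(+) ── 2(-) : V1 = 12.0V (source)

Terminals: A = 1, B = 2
R1 and R2 are in series across V1 (node 0 → node 1 → node 2), and the output A–B is taken across R2, so this is a voltage divider.
Series current: I = V1/(R1 + R2) = 12/(1000 + 300) = 12/1300 = 0.009231 A
V_R2 = I × R2 = V1 × R2/(R1 + R2) = 12 × 300/1300 = 2.769 V

Final answer: 2.769 V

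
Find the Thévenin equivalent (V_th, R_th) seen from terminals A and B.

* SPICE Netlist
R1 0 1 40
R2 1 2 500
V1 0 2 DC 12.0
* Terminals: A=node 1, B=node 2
Step 1 — V_th is the open-circuit voltage V_A - V_B (nothing connected across the terminals).
Nodal analysis, taking node 2 as the 0 V reference.
Source V1 fixes V_0 = 12 V.
KCL at each unknown node (sum of currents leaving = 0; resistances in Ω):
  Node 1: (V_1 - 12)/40 + (V_1 - 0)/500 = 0
Collecting terms: 0.027 × V_1 = 0.3  =>  V_1 = 11.11 V
V_th = V_1 - V_2 = 11.11 - 0 = 11.11 V
Step 2 — R_th: zero the source — replace V1 by a short circuit (node 2 merges into node 0) — and find the resistance seen between A (node 1) and B (node 0).
Reduce the network between node 1 (A) and node 0 (B) by series/parallel combination:
  Rp1 = R1 ‖ R2 (parallel, both between nodes 0 and 1) = 1/(1/40 + 1/500) = 37.04 Ω
R_th = 37.04 Ω

Final answer: V_th = 11.11 V, R_th = 37.04 Ω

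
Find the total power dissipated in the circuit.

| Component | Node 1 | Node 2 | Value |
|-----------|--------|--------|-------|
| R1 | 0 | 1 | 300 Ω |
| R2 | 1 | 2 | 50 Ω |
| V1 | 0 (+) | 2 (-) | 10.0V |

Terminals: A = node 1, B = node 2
Nodal analysis, taking node 2 as the 0 V reference.
Source V1 fixes V_0 = 10 V.
KCL at each unknown node (sum of currents leaving = 0; resistances in Ω):
  Node 1: (V_1 - 10)/300 + (V_1 - 0)/50 = 0
Collecting terms: 0.02333 × V_1 = 0.03333  =>  V_1 = 1.429 V
Power in each resistor, P = (ΔV)²/R:
  P_R1 = (10 - 1.429)²/300 = 0.2449 W
  P_R2 = (1.429 - 0)²/50 = 0.04082 W
P_total = P_R1 + P_R2 = 0.2857 W

Final answer: 0.2857 W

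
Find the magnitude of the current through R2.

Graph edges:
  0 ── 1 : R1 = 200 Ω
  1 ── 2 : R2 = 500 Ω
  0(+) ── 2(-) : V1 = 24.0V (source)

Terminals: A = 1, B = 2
Nodal analysis, taking node 2 as the 0 V reference.
Source V1 fixes V_0 = 24 V.
KCL at each unknown node (sum of currents leaving = 0; resistances in Ω):
  Node 1: (V_1 - 24)/200 + (V_1 - 0)/500 = 0
Collecting terms: 0.007 × V_1 = 0.12  =>  V_1 = 17.14 V
I_R2 = (V_1 - V_2)/R2 = (17.14 - 0)/500 = 0.03429 A
|I_R2| = 0.03429 A

Final answer: |I_R2| = 0.03429 A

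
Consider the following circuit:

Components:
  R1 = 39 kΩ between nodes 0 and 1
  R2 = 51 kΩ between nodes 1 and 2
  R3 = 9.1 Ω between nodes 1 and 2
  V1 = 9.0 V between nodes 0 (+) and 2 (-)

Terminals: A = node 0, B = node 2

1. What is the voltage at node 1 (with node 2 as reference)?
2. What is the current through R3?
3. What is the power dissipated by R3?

Nodal analysis, taking node 2 as the 0 V reference.
Source V1 fixes V_0 = 9 V.
KCL at each unknown node (sum of currents leaving = 0; resistances in Ω):
  Node 1: (V_1 - 9)/39000 + (V_1 - 0)/51000 + (V_1 - 0)/9.1 = 0
Collecting terms: 0.1099 × V_1 = 0.0002308  =>  V_1 = 0.002099 V
Part 1:
  Read off the nodal solution: V_1 = 0.002099 V
Part 2:
  I_R3 = (V_1 - V_2)/R3 = (0.002099 - 0)/9.1 = 0.0002307 A
  Magnitude: I_R3 = 0.0002307 A
Part 3:
  I_R3 = (V_1 - V_2)/R3 = (0.002099 - 0)/9.1 = 0.0002307 A
  P_R3 = I_R3² × R3 = (0.0002307)² × 9.1 = 0.0000004842 W

Final answers:
1. V_1 = 0.002099 V
2. I_R3 = 0.0002307 A
3. P_R3 = 4.842e-07 W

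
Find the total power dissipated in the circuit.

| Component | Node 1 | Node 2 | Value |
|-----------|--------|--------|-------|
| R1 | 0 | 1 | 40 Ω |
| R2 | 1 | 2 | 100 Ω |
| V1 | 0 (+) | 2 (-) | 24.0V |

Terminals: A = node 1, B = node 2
Nodal analysis, taking node 2 as the 0 V reference.
Source V1 fixes V_0 = 24 V.
KCL at each unknown node (sum of currents leaving = 0; resistances in Ω):
  Node 1: (V_1 - 24)/40 + (V_1 - 0)/100 = 0
Collecting terms: 0.035 × V_1 = 0.6  =>  V_1 = 17.14 V
Power in each resistor, P = (ΔV)²/R:
  P_R1 = (24 - 17.14)²/40 = 1.176 W
  P_R2 = (17.14 - 0)²/100 = 2.939 W
P_total = P_R1 + P_R2 = 4.114 W

Final answer: 4.114 W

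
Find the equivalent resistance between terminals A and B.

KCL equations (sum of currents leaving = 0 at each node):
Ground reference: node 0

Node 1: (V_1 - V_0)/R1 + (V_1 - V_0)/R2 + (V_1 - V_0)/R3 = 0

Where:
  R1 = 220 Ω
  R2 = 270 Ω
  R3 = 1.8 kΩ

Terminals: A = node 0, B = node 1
Reduce the network between node 0 (A) and node 1 (B) by series/parallel combination:
  Rp1 = R1 ‖ R2 ‖ R3 (parallel, all between nodes 0 and 1) = 1/(1/220 + 1/270 + 1/1800) = 113.6 Ω
R_eq = 113.6 Ω

Final answer: 113.6 Ω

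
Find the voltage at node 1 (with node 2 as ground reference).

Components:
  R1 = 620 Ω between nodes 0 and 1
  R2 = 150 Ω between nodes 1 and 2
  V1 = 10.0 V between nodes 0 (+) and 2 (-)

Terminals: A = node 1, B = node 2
Nodal analysis, taking node 2 as the 0 V reference.
Source V1 fixes V_0 = 10 V.
KCL at each unknown node (sum of currents leaving = 0; resistances in Ω):
  Node 1: (V_1 - 10)/620 + (V_1 - 0)/150 = 0
Collecting terms: 0.00828 × V_1 = 0.01613  =>  V_1 = 1.948 V
The requested potential is V_1 = 1.948 V.

Final answer: V_1 = 1.948 V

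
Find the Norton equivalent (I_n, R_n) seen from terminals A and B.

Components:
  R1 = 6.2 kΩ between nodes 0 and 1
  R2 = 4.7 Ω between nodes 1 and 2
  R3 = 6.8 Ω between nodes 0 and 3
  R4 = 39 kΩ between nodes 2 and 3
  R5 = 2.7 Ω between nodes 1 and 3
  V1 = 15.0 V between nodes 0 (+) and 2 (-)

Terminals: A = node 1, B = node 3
Find the Thévenin equivalent first; then I_n = V_th/R_th and R_n = R_th.
Step 1 — V_th is the open-circuit voltage V_A - V_B (nothing connected across the terminals).
Nodal analysis, taking node 2 as the 0 V reference.
Source V1 fixes V_0 = 15 V.
KCL at each unknown node (sum of currents leaving = 0; resistances in Ω):
  Node 1: (V_1 - 15)/6200 + (V_1 - 0)/4.7 + (V_1 - V_3)/2.7 = 0
  Node 3: (V_3 - 15)/6.8 + (V_3 - 0)/39000 + (V_3 - V_1)/2.7 = 0
Collecting terms (coefficients in siemens):
  0.5833·V_1 - 0.3704·V_3 = 0.002419
  0.5175·V_3 - 0.3704·V_1 = 2.206
Determinant D = (0.5833)(0.5175) - (-0.3704)(-0.3704) = 0.1647
V_1 = [(0.002419)(0.5175) - (-0.3704)(2.206)]/D = 4.969 V
V_3 = [(0.5833)(2.206) - (0.002419)(-0.3704)]/D = 7.82 V
V_th = V_1 - V_3 = 4.969 - 7.82 = -2.85 V
Step 2 — R_th: zero the source — replace V1 by a short circuit (node 2 merges into node 0) — and find the resistance seen between A (node 1) and B (node 3).
Reduce the network between node 1 (A) and node 3 (B) by series/parallel combination:
  Rp1 = R1 ‖ R2 (parallel, both between nodes 0 and 1) = 1/(1/6200 + 1/4.7) = 4.696 Ω
  Rp2 = R3 ‖ R4 (parallel, both between nodes 0 and 3) = 1/(1/6.8 + 1/39000) = 6.799 Ω
  Rs1 = Rp1 + Rp2 (series, joined only at node 0) = 4.696 + 6.799 = 11.5 Ω
  Rp3 = R5 ‖ Rs1 (parallel, both between nodes 1 and 3) = 1/(1/2.7 + 1/11.5) = 2.186 Ω
R_th = 2.186 Ω
I_n = V_th/R_th = -2.85/2.186 = -1.304 A, and R_n = R_th = 2.186 Ω

Final answer: I_n = -1.304 A, R_n = 2.186 Ω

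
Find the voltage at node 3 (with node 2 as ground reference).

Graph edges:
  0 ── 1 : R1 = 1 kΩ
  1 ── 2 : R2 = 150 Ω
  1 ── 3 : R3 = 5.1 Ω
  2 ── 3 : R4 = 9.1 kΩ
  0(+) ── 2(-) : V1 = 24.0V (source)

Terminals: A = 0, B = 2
Nodal analysis, taking node 2 as the 0 V reference.
Source V1 fixes V_0 = 24 V.
KCL at each unknown node (sum of currents leaving = 0; resistances in Ω):
  Node 1: (V_1 - 24)/1000 + (V_1 - 0)/150 + (V_1 - V_3)/5.1 = 0
  Node 3: (V_3 - V_1)/5.1 + (V_3 - 0)/9100 = 0
Collecting terms (coefficients in siemens):
  0.2037·V_1 - 0.1961·V_3 = 0.024
  0.1962·V_3 - 0.1961·V_1 = 0
Determinant D = (0.2037)(0.1962) - (-0.1961)(-0.1961) = 0.001526
V_1 = [(0.024)(0.1962) - (-0.1961)(0)]/D = 3.086 V
V_3 = [(0.2037)(0) - (0.024)(-0.1961)]/D = 3.084 V
The requested potential is V_3 = 3.084 V.

Final answer: V_3 = 3.084 V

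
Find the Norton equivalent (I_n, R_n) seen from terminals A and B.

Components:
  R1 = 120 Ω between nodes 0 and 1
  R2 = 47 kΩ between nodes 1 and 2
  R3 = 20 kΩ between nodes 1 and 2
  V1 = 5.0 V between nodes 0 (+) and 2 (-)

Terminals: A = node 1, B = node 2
Find the Thévenin equivalent first; then I_n = V_th/R_th and R_n = R_th.
Step 1 — V_th is the open-circuit voltage V_A - V_B (nothing connected across the terminals).
Nodal analysis, taking node 2 as the 0 V reference.
Source V1 fixes V_0 = 5 V.
KCL at each unknown node (sum of currents leaving = 0; resistances in Ω):
  Node 1: (V_1 - 5)/120 + (V_1 - 0)/47000 + (V_1 - 0)/20000 = 0
Collecting terms: 0.008405 × V_1 = 0.04167  =>  V_1 = 4.958 V
V_th = V_1 - V_2 = 4.958 - 0 = 4.958 V
Step 2 — R_th: zero the source — replace V1 by a short circuit (node 2 merges into node 0) — and find the resistance seen between A (node 1) and B (node 0).
Reduce the network between node 1 (A) and node 0 (B) by series/parallel combination:
  Rp1 = R1 ‖ R2 ‖ R3 (parallel, all between nodes 0 and 1) = 1/(1/120 + 1/47000 + 1/20000) = 119 Ω
R_th = 119 Ω
I_n = V_th/R_th = 4.958/119 = 0.04167 A, and R_n = R_th = 119 Ω

Final answer: I_n = 0.04167 A, R_n = 119 Ω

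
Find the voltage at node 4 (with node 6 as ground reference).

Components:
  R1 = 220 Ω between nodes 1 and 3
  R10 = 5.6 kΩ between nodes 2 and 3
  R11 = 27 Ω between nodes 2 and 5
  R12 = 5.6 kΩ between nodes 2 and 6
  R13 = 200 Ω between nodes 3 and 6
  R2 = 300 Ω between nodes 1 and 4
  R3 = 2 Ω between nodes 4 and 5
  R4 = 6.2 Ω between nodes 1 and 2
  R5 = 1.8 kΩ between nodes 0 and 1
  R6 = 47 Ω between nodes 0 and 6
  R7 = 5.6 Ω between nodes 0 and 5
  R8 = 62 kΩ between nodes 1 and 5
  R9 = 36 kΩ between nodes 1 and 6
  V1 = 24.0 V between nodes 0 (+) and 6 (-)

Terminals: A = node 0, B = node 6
Nodal analysis, taking node 6 as the 0 V reference.
Source V1 fixes V_0 = 24 V.
KCL at each unknown node (sum of currents leaving = 0; resistances in Ω):
  Node 1: (V_1 - V_3)/220 + (V_1 - V_4)/300 + (V_1 - V_2)/6.2 + (V_1 - 24)/1800 + (V_1 - V_5)/62000 + (V_1 - 0)/36000 = 0
  Node 2: (V_2 - V_1)/6.2 + (V_2 - V_3)/5600 + (V_2 - V_5)/27 + (V_2 - 0)/5600 = 0
  Node 3: (V_3 - V_1)/220 + (V_3 - V_2)/5600 + (V_3 - 0)/200 = 0
  Node 4: (V_4 - V_1)/300 + (V_4 - V_5)/2 = 0
  Node 5: (V_5 - V_4)/2 + (V_5 - 24)/5.6 + (V_5 - V_1)/62000 + (V_5 - V_2)/27 = 0
Collecting terms (coefficients in siemens):
  0.1698·V_1 - 0.1613·V_2 - 0.004545·V_3 - 0.003333·V_4 - 0.00001613·V_5 = 0.01333
  0.1987·V_2 - 0.1613·V_1 - 0.0001786·V_3 - 0.03704·V_5 = 0
  0.009724·V_3 - 0.004545·V_1 - 0.0001786·V_2 = 0
  0.5033·V_4 - 0.003333·V_1 - 0.5·V_5 = 0
  0.7156·V_5 - 0.00001613·V_1 - 0.03704·V_2 - 0.5·V_4 = 4.286
Solving these 5 simultaneous equations (Gaussian elimination) gives:
  V_1 = 22.01 V, V_2 = 22.29 V, V_3 = 10.7 V, V_4 = 23.67 V
  V_5 = 23.68 V
The requested potential is V_4 = 23.67 V.

Final answer: V_4 = 23.67 V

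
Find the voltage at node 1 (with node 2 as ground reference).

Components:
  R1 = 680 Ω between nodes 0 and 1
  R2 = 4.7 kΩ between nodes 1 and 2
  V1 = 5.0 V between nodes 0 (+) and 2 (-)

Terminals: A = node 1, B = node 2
Nodal analysis, taking node 2 as the 0 V reference.
Source V1 fixes V_0 = 5 V.
KCL at each unknown node (sum of currents leaving = 0; resistances in Ω):
  Node 1: (V_1 - 5)/680 + (V_1 - 0)/4700 = 0
Collecting terms: 0.001683 × V_1 = 0.007353  =>  V_1 = 4.368 V
The requested potential is V_1 = 4.368 V.

Final answer: V_1 = 4.368 V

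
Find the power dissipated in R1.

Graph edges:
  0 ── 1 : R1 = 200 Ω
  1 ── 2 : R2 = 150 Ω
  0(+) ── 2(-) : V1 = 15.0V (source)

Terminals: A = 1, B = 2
Nodal analysis, taking node 2 as the 0 V reference.
Source V1 fixes V_0 = 15 V.
KCL at each unknown node (sum of currents leaving = 0; resistances in Ω):
  Node 1: (V_1 - 15)/200 + (V_1 - 0)/150 = 0
Collecting terms: 0.01167 × V_1 = 0.075  =>  V_1 = 6.429 V
I_R1 = (V_0 - V_1)/R1 = (15 - 6.429)/200 = 0.04286 A
P_R1 = I_R1² × R1 = (0.04286)² × 200 = 0.3673 W

Final answer: 0.3673 W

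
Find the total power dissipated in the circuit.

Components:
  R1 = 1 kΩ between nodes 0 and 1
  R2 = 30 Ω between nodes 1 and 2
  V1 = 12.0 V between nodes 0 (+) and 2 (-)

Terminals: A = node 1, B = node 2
Nodal analysis, taking node 2 as the 0 V reference.
Source V1 fixes V_0 = 12 V.
KCL at each unknown node (sum of currents leaving = 0; resistances in Ω):
  Node 1: (V_1 - 12)/1000 + (V_1 - 0)/30 = 0
Collecting terms: 0.03433 × V_1 = 0.012  =>  V_1 = 0.3495 V
Power in each resistor, P = (ΔV)²/R:
  P_R1 = (12 - 0.3495)²/1000 = 0.1357 W
  P_R2 = (0.3495 - 0)²/30 = 0.004072 W
P_total = P_R1 + P_R2 = 0.1398 W

Final answer: 0.1398 W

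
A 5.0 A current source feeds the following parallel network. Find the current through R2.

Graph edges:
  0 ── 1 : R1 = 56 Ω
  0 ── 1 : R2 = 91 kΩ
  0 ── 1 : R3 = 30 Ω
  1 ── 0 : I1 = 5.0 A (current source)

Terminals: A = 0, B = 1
All resistors sit directly between nodes 0 and 1, so they are in parallel and share one voltage V; the full source current 5 A splits among them.
1/R_par = 1/56 + 1/91000 + 1/30 = 0.0512 S  =>  R_par = 19.53 Ω
V = I × R_par = 5 × 19.53 = 97.65 V
I_R2 = V/R2 = 97.65/91000 = 0.001073 A

Final answer: 0.001073 A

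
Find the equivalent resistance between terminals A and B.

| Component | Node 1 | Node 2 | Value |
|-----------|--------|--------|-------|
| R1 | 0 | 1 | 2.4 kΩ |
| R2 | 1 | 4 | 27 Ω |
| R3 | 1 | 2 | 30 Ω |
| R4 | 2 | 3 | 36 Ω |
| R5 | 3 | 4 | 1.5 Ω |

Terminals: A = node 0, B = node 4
Reduce the network between node 0 (A) and node 4 (B) by series/parallel combination:
  Rs1 = R3 + R4 (series, joined only at node 2) = 30 + 36 = 66 Ω
  Rs2 = R5 + Rs1 (series, joined only at node 3) = 1.5 + 66 = 67.5 Ω
  Rp1 = R2 ‖ Rs2 (parallel, both between nodes 1 and 4) = 1/(1/27 + 1/67.5) = 19.29 Ω
  Rs3 = R1 + Rp1 (series, joined only at node 1) = 2400 + 19.29 = 2419 Ω
R_eq = 2.419 kΩ

Final answer: 2.419 kΩ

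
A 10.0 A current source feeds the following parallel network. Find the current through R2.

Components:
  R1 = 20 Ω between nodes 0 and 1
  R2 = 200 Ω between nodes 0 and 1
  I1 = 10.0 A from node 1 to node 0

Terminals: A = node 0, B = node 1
All resistors sit directly between nodes 0 and 1, so they are in parallel and share one voltage V; the full source current 10 A splits among them.
1/R_par = 1/20 + 1/200 = 0.055 S  =>  R_par = 18.18 Ω
V = I × R_par = 10 × 18.18 = 181.8 V
I_R2 = V/R2 = 181.8/200 = 0.9091 A

Final answer: 0.9091 A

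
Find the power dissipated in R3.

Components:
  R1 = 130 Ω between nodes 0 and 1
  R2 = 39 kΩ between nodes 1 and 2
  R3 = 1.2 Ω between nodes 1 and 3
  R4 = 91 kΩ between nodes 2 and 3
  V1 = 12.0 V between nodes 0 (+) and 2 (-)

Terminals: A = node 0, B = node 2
Nodal analysis, taking node 2 as the 0 V reference.
Source V1 fixes V_0 = 12 V.
KCL at each unknown node (sum of currents leaving = 0; resistances in Ω):
  Node 1: (V_1 - 12)/130 + (V_1 - 0)/39000 + (V_1 - V_3)/1.2 = 0
  Node 3: (V_3 - V_1)/1.2 + (V_3 - 0)/91000 = 0
Collecting terms (coefficients in siemens):
  0.8411·V_1 - 0.8333·V_3 = 0.09231
  0.8333·V_3 - 0.8333·V_1 = 0
Determinant D = (0.8411)(0.8333) - (-0.8333)(-0.8333) = 0.006441
V_1 = [(0.09231)(0.8333) - (-0.8333)(0)]/D = 11.94 V
V_3 = [(0.8411)(0) - (0.09231)(-0.8333)]/D = 11.94 V
I_R3 = (V_1 - V_3)/R3 = (11.94 - 11.94)/1.2 = 0.0001312 A
P_R3 = I_R3² × R3 = (0.0001312)² × 1.2 = 0.00000002067 W

Final answer: 2.067e-08 W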